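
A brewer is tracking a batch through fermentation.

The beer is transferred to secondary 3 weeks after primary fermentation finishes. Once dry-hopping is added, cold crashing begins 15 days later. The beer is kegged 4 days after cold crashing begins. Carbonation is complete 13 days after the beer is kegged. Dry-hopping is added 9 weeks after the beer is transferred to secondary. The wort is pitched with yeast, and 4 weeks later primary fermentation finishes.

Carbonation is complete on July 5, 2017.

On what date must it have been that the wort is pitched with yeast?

February 11, 2017

Carbonation is complete: Jul 5, 2017.
The beer is kegged: Jul 5, 2017 − 13 days = Jun 22, 2017.
Cold crashing begins: Jun 22, 2017 − 4 days = Jun 18, 2017.
Dry-hopping is added: Jun 18, 2017 − 15 days = Jun 3, 2017.
The beer is transferred to secondary: Jun 3, 2017 − 9 weeks = Apr 1, 2017.
Primary fermentation finishes: Apr 1, 2017 − 3 weeks = Mar 11, 2017.
The wort is pitched with yeast: Mar 11, 2017 − 4 weeks = Feb 11, 2017.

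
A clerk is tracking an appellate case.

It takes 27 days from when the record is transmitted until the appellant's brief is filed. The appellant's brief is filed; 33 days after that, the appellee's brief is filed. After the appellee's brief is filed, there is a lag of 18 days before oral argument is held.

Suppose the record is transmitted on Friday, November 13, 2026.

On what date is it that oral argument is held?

Saturday, January 30, 2027

The record is transmitted: Nov 13, 2026.
The appellant's brief is filed: Nov 13, 2026 + 27 days = Dec 10, 2026.
The appellee's brief is filed: Dec 10, 2026 + 33 days = Jan 12, 2027.
Oral argument is held: Jan 12, 2027 + 18 days = Jan 30, 2027.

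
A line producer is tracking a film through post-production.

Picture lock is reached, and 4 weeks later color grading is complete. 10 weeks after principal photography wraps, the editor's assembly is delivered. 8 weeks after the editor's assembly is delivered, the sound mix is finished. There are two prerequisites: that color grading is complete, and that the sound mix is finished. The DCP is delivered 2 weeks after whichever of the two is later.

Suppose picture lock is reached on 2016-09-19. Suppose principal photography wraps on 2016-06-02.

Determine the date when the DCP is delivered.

2016-10-31

Picture lock is reached: Sep 19, 2016.
Color grading is complete: Sep 19, 2016 + 4 weeks = Oct 17, 2016.
Principal photography wraps: Jun 2, 2016.
The editor's assembly is delivered: Jun 2, 2016 + 10 weeks = Aug 11, 2016.
The sound mix is finished: Aug 11, 2016 + 8 weeks = Oct 6, 2016.
Both prerequisites met — color grading is complete (Oct 17, 2016), the sound mix is finished (Oct 6, 2016); the later is Oct 17, 2016.
The DCP is delivered: Oct 17, 2016 + 2 weeks = Oct 31, 2016.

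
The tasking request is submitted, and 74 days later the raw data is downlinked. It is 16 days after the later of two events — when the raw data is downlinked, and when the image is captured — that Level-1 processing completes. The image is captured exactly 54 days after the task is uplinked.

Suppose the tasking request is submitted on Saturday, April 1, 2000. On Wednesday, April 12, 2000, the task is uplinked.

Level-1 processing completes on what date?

The tasking request is submitted: Apr 1, 2000.
The raw data is downlinked: Apr 1, 2000 + 74 days = Jun 14, 2000.
The task is uplinked: Apr 12, 2000.
The image is captured: Apr 12, 2000 + 54 days = Jun 5, 2000.
Both prerequisites met — the raw data is downlinked (Jun 14, 2000), the image is captured (Jun 5, 2000); the later is Jun 14, 2000.
Level-1 processing completes: Jun 14, 2000 + 16 days = Jun 30, 2000.

Friday, June 30, 2000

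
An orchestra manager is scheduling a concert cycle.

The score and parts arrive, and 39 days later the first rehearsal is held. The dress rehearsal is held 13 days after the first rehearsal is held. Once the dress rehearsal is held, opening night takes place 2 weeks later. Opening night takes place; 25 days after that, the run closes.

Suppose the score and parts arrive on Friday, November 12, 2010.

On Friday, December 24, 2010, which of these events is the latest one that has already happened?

The first rehearsal is held

The score and parts arrive: Nov 12, 2010.
The first rehearsal is held: Nov 12, 2010 + 39 days = Dec 21, 2010.
The dress rehearsal is held: Dec 21, 2010 + 13 days = Jan 3, 2011.
Opening night takes place: Jan 3, 2011 + 2 weeks = Jan 17, 2011.
The run closes: Jan 17, 2011 + 25 days = Feb 11, 2011.
Dec 24, 2010 falls between when the first rehearsal is held (Dec 21, 2010) and when the dress rehearsal is held (Jan 3, 2011).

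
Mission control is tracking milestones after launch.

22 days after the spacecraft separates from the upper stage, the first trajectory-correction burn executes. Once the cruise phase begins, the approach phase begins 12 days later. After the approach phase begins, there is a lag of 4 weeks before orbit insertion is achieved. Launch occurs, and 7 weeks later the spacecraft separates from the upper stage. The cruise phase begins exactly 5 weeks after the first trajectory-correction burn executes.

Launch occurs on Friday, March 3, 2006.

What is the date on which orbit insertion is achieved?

Launch occurs: Mar 3, 2006.
The spacecraft separates from the upper stage: Mar 3, 2006 + 7 weeks = Apr 21, 2006.
The first trajectory-correction burn executes: Apr 21, 2006 + 22 days = May 13, 2006.
The cruise phase begins: May 13, 2006 + 5 weeks = Jun 17, 2006.
The approach phase begins: Jun 17, 2006 + 12 days = Jun 29, 2006.
Orbit insertion is achieved: Jun 29, 2006 + 4 weeks = Jul 27, 2006.

Thursday, July 27, 2006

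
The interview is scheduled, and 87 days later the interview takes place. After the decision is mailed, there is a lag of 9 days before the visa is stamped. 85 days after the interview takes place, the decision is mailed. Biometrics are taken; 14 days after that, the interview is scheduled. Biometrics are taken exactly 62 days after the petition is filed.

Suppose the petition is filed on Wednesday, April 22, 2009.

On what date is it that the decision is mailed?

Saturday, December 26, 2009

The petition is filed: Apr 22, 2009.
Biometrics are taken: Apr 22, 2009 + 62 days = Jun 23, 2009.
The interview is scheduled: Jun 23, 2009 + 14 days = Jul 7, 2009.
The interview takes place: Jul 7, 2009 + 87 days = Oct 2, 2009.
The decision is mailed: Oct 2, 2009 + 85 days = Dec 26, 2009.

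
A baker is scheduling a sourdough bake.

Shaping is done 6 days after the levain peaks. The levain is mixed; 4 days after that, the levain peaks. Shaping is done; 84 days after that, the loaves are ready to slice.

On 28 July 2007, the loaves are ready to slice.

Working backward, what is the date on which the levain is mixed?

25 April 2007

The loaves are ready to slice: Jul 28, 2007.
Shaping is done: Jul 28, 2007 − 84 days = May 5, 2007.
The levain peaks: May 5, 2007 − 6 days = Apr 29, 2007.
The levain is mixed: Apr 29, 2007 − 4 days = Apr 25, 2007.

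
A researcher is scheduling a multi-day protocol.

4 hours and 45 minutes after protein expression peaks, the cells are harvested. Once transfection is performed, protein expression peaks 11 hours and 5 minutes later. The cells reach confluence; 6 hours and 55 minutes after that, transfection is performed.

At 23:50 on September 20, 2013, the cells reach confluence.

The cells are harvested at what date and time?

The cells reach confluence: 23:50 Sep 20, 2013.
Transfection is performed: 23:50 Sep 20, 2013 + 6h55m = 06:45 Sep 21, 2013.
Protein expression peaks: 06:45 Sep 21, 2013 + 11h05m = 17:50 Sep 21, 2013.
The cells are harvested: 17:50 Sep 21, 2013 + 4h45m = 22:35 Sep 21, 2013.

22:35 on September 21, 2013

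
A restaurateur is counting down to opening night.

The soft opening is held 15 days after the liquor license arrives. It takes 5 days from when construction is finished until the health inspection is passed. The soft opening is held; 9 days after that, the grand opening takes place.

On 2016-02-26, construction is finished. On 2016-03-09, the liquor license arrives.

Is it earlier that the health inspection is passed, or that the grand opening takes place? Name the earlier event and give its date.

Construction is finished: Feb 26, 2016.
The health inspection is passed: Feb 26, 2016 + 5 days = Mar 2, 2016.
The liquor license arrives: Mar 9, 2016.
The soft opening is held: Mar 9, 2016 + 15 days = Mar 24, 2016.
The grand opening takes place: Mar 24, 2016 + 9 days = Apr 2, 2016.
Comparing: the health inspection is passed on Mar 2, 2016 vs the grand opening takes place on Apr 2, 2016. Earlier: the health inspection is passed.

The health inspection is passed — 2016-03-02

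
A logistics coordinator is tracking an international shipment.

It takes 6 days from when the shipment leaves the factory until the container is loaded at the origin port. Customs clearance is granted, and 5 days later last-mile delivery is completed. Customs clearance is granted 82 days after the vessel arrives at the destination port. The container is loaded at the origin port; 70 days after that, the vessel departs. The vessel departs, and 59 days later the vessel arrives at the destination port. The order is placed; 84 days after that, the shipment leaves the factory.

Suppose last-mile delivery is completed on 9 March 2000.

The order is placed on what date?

Last-mile delivery is completed: Mar 9, 2000.
Customs clearance is granted: Mar 9, 2000 − 5 days = Mar 4, 2000.
The vessel arrives at the destination port: Mar 4, 2000 − 82 days = Dec 13, 1999.
The vessel departs: Dec 13, 1999 − 59 days = Oct 15, 1999.
The container is loaded at the origin port: Oct 15, 1999 − 70 days = Aug 6, 1999.
The shipment leaves the factory: Aug 6, 1999 − 6 days = Jul 31, 1999.
The order is placed: Jul 31, 1999 − 84 days = May 8, 1999.

8 May 1999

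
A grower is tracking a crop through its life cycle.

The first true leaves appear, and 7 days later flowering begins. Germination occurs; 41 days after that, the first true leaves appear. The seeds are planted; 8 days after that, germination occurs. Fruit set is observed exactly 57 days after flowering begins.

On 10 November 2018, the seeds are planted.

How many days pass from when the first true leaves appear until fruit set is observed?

Causal path: the first true leaves appear → flowering begins → fruit set is observed.
Total delay along the path: 7 + 57 = 64 days.

64 days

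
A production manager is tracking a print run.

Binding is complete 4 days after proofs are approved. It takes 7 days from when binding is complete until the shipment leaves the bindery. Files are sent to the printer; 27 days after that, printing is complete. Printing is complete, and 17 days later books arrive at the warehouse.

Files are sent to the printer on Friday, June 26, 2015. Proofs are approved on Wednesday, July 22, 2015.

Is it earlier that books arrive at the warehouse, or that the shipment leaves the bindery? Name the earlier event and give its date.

The shipment leaves the bindery — Sunday, August 2, 2015

Files are sent to the printer: Jun 26, 2015.
Printing is complete: Jun 26, 2015 + 27 days = Jul 23, 2015.
Books arrive at the warehouse: Jul 23, 2015 + 17 days = Aug 9, 2015.
Proofs are approved: Jul 22, 2015.
Binding is complete: Jul 22, 2015 + 4 days = Jul 26, 2015.
The shipment leaves the bindery: Jul 26, 2015 + 7 days = Aug 2, 2015.
Comparing: books arrive at the warehouse on Aug 9, 2015 vs the shipment leaves the bindery on Aug 2, 2015. Earlier: the shipment leaves the bindery.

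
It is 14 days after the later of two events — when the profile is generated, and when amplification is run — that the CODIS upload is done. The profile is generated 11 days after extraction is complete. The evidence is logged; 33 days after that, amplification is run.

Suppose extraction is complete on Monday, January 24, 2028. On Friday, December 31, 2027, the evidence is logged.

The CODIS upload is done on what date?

Extraction is complete: Jan 24, 2028.
The profile is generated: Jan 24, 2028 + 11 days = Feb 4, 2028.
The evidence is logged: Dec 31, 2027.
Amplification is run: Dec 31, 2027 + 33 days = Feb 2, 2028.
Both prerequisites met — the profile is generated (Feb 4, 2028), amplification is run (Feb 2, 2028); the later is Feb 4, 2028.
The CODIS upload is done: Feb 4, 2028 + 14 days = Feb 18, 2028.

Friday, February 18, 2028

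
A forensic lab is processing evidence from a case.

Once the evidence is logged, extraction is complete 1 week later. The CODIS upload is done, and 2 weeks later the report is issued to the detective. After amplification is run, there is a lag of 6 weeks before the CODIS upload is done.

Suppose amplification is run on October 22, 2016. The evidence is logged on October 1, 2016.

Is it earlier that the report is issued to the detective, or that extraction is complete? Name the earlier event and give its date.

Extraction is complete — October 8, 2016

Amplification is run: Oct 22, 2016.
The CODIS upload is done: Oct 22, 2016 + 6 weeks = Dec 3, 2016.
The report is issued to the detective: Dec 3, 2016 + 2 weeks = Dec 17, 2016.
The evidence is logged: Oct 1, 2016.
Extraction is complete: Oct 1, 2016 + 1 week = Oct 8, 2016.
Comparing: the report is issued to the detective on Dec 17, 2016 vs extraction is complete on Oct 8, 2016. Earlier: extraction is complete.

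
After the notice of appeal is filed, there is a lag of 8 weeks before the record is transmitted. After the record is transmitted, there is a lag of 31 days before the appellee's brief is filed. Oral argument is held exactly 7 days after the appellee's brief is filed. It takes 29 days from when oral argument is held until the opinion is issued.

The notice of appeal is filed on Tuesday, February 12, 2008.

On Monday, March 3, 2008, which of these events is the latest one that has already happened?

The notice of appeal is filed

The notice of appeal is filed: Feb 12, 2008.
The record is transmitted: Feb 12, 2008 + 8 weeks = Apr 8, 2008.
The appellee's brief is filed: Apr 8, 2008 + 31 days = May 9, 2008.
Oral argument is held: May 9, 2008 + 7 days = May 16, 2008.
The opinion is issued: May 16, 2008 + 29 days = Jun 14, 2008.
Mar 3, 2008 falls between when the notice of appeal is filed (Feb 12, 2008) and when the record is transmitted (Apr 8, 2008).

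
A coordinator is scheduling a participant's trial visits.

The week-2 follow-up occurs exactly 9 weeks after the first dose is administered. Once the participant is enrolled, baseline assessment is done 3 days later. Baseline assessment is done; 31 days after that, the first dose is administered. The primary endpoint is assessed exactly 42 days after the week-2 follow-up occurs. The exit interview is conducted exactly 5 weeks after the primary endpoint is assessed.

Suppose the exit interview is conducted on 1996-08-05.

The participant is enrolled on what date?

1996-02-13

The exit interview is conducted: Aug 5, 1996.
The primary endpoint is assessed: Aug 5, 1996 − 5 weeks = Jul 1, 1996.
The week-2 follow-up occurs: Jul 1, 1996 − 42 days = May 20, 1996.
The first dose is administered: May 20, 1996 − 9 weeks = Mar 18, 1996.
Baseline assessment is done: Mar 18, 1996 − 31 days = Feb 16, 1996.
The participant is enrolled: Feb 16, 1996 − 3 days = Feb 13, 1996.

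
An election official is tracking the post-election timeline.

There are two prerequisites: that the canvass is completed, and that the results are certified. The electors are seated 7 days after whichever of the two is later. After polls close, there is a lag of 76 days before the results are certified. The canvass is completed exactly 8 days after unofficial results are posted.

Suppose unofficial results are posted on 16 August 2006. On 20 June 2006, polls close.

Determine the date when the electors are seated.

11 September 2006

Unofficial results are posted: Aug 16, 2006.
The canvass is completed: Aug 16, 2006 + 8 days = Aug 24, 2006.
Polls close: Jun 20, 2006.
The results are certified: Jun 20, 2006 + 76 days = Sep 4, 2006.
Both prerequisites met — the canvass is completed (Aug 24, 2006), the results are certified (Sep 4, 2006); the later is Sep 4, 2006.
The electors are seated: Sep 4, 2006 + 7 days = Sep 11, 2006.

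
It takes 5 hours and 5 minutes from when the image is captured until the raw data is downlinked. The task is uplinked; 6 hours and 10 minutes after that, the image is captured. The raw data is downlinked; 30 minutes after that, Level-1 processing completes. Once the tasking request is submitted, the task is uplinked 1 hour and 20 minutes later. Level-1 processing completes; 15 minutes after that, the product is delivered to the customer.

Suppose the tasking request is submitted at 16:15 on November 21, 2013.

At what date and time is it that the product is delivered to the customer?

05:35 on November 22, 2013

The tasking request is submitted: 16:15 Nov 21, 2013.
The task is uplinked: 16:15 Nov 21, 2013 + 1h20m = 17:35 Nov 21, 2013.
The image is captured: 17:35 Nov 21, 2013 + 6h10m = 23:45 Nov 21, 2013.
The raw data is downlinked: 23:45 Nov 21, 2013 + 5h05m = 04:50 Nov 22, 2013.
Level-1 processing completes: 04:50 Nov 22, 2013 + 30m = 05:20 Nov 22, 2013.
The product is delivered to the customer: 05:20 Nov 22, 2013 + 15m = 05:35 Nov 22, 2013.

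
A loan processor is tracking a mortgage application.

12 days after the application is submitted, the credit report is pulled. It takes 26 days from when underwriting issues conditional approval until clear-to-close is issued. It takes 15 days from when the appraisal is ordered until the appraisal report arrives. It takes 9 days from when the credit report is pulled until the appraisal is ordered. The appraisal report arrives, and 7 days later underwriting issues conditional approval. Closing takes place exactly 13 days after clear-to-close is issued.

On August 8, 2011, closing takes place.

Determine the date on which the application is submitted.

Closing takes place: Aug 8, 2011.
Clear-to-close is issued: Aug 8, 2011 − 13 days = Jul 26, 2011.
Underwriting issues conditional approval: Jul 26, 2011 − 26 days = Jun 30, 2011.
The appraisal report arrives: Jun 30, 2011 − 7 days = Jun 23, 2011.
The appraisal is ordered: Jun 23, 2011 − 15 days = Jun 8, 2011.
The credit report is pulled: Jun 8, 2011 − 9 days = May 30, 2011.
The application is submitted: May 30, 2011 − 12 days = May 18, 2011.

May 18, 2011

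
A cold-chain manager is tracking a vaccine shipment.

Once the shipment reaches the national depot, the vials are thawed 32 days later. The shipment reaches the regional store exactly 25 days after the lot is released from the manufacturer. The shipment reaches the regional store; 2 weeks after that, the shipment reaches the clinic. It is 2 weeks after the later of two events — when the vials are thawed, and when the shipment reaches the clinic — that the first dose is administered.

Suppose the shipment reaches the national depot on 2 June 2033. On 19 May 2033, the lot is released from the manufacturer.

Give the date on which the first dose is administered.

The shipment reaches the national depot: Jun 2, 2033.
The vials are thawed: Jun 2, 2033 + 32 days = Jul 4, 2033.
The lot is released from the manufacturer: May 19, 2033.
The shipment reaches the regional store: May 19, 2033 + 25 days = Jun 13, 2033.
The shipment reaches the clinic: Jun 13, 2033 + 2 weeks = Jun 27, 2033.
Both prerequisites met — the vials are thawed (Jul 4, 2033), the shipment reaches the clinic (Jun 27, 2033); the later is Jul 4, 2033.
The first dose is administered: Jul 4, 2033 + 2 weeks = Jul 18, 2033.

18 July 2033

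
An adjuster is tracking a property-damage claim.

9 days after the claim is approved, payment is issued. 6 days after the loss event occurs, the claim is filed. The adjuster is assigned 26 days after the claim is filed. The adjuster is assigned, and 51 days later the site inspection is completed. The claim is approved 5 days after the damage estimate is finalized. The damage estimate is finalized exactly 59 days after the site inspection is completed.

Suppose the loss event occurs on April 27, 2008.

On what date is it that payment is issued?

September 30, 2008

The loss event occurs: Apr 27, 2008.
The claim is filed: Apr 27, 2008 + 6 days = May 3, 2008.
The adjuster is assigned: May 3, 2008 + 26 days = May 29, 2008.
The site inspection is completed: May 29, 2008 + 51 days = Jul 19, 2008.
The damage estimate is finalized: Jul 19, 2008 + 59 days = Sep 16, 2008.
The claim is approved: Sep 16, 2008 + 5 days = Sep 21, 2008.
Payment is issued: Sep 21, 2008 + 9 days = Sep 30, 2008.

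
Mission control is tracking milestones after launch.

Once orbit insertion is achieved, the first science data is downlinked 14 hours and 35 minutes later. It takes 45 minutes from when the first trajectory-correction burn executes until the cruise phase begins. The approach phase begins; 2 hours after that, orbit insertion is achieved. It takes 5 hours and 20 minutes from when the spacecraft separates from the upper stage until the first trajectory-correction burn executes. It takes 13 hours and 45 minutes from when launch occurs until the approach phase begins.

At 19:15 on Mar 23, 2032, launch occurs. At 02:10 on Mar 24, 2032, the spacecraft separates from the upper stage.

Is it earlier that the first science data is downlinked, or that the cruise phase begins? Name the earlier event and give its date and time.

Launch occurs: 19:15 Mar 23, 2032.
The approach phase begins: 19:15 Mar 23, 2032 + 13h45m = 09:00 Mar 24, 2032.
Orbit insertion is achieved: 09:00 Mar 24, 2032 + 2h = 11:00 Mar 24, 2032.
The first science data is downlinked: 11:00 Mar 24, 2032 + 14h35m = 01:35 Mar 25, 2032.
The spacecraft separates from the upper stage: 02:10 Mar 24, 2032.
The first trajectory-correction burn executes: 02:10 Mar 24, 2032 + 5h20m = 07:30 Mar 24, 2032.
The cruise phase begins: 07:30 Mar 24, 2032 + 45m = 08:15 Mar 24, 2032.
Comparing: the first science data is downlinked at 01:35 Mar 25, 2032 vs the cruise phase begins at 08:15 Mar 24, 2032. Earlier: the cruise phase begins.

The cruise phase begins — 08:15 on Mar 24, 2032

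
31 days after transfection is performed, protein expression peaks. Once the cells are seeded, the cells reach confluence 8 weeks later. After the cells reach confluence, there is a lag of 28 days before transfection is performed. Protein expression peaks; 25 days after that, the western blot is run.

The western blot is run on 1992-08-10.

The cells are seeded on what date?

The western blot is run: Aug 10, 1992.
Protein expression peaks: Aug 10, 1992 − 25 days = Jul 16, 1992.
Transfection is performed: Jul 16, 1992 − 31 days = Jun 15, 1992.
The cells reach confluence: Jun 15, 1992 − 28 days = May 18, 1992.
The cells are seeded: May 18, 1992 − 8 weeks = Mar 23, 1992.

1992-03-23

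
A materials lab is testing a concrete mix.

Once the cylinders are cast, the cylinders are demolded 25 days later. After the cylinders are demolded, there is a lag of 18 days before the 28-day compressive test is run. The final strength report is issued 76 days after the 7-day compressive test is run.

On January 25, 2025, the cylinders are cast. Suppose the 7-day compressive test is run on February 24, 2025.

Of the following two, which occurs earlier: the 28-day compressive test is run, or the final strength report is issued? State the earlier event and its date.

The 28-day compressive test is run — March 9, 2025

The cylinders are cast: Jan 25, 2025.
The cylinders are demolded: Jan 25, 2025 + 25 days = Feb 19, 2025.
The 28-day compressive test is run: Feb 19, 2025 + 18 days = Mar 9, 2025.
The 7-day compressive test is run: Feb 24, 2025.
The final strength report is issued: Feb 24, 2025 + 76 days = May 11, 2025.
Comparing: the 28-day compressive test is run on Mar 9, 2025 vs the final strength report is issued on May 11, 2025. Earlier: the 28-day compressive test is run.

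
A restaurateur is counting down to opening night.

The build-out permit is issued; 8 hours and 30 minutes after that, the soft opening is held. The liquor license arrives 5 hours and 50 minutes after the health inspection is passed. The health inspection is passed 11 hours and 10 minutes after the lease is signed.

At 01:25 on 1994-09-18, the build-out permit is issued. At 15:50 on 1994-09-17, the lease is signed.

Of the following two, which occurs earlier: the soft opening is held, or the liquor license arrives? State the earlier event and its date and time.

The build-out permit is issued: 01:25 Sep 18, 1994.
The soft opening is held: 01:25 Sep 18, 1994 + 8h30m = 09:55 Sep 18, 1994.
The lease is signed: 15:50 Sep 17, 1994.
The health inspection is passed: 15:50 Sep 17, 1994 + 11h10m = 03:00 Sep 18, 1994.
The liquor license arrives: 03:00 Sep 18, 1994 + 5h50m = 08:50 Sep 18, 1994.
Comparing: the soft opening is held at 09:55 Sep 18, 1994 vs the liquor license arrives at 08:50 Sep 18, 1994. Earlier: the liquor license arrives.

The liquor license arrives — 08:50 on 1994-09-18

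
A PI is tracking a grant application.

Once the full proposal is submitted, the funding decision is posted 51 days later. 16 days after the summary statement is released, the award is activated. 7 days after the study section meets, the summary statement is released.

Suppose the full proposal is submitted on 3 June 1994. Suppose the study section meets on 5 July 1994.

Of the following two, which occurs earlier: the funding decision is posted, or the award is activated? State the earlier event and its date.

The funding decision is posted — 24 July 1994

The full proposal is submitted: Jun 3, 1994.
The funding decision is posted: Jun 3, 1994 + 51 days = Jul 24, 1994.
The study section meets: Jul 5, 1994.
The summary statement is released: Jul 5, 1994 + 7 days = Jul 12, 1994.
The award is activated: Jul 12, 1994 + 16 days = Jul 28, 1994.
Comparing: the funding decision is posted on Jul 24, 1994 vs the award is activated on Jul 28, 1994. Earlier: the funding decision is posted.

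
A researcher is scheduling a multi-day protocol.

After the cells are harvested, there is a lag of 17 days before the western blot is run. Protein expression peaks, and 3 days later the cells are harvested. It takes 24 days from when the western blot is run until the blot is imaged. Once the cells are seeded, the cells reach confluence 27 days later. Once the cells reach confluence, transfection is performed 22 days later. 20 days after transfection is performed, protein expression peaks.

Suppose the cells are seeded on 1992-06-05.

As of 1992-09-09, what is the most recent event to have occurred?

The cells are seeded: Jun 5, 1992.
The cells reach confluence: Jun 5, 1992 + 27 days = Jul 2, 1992.
Transfection is performed: Jul 2, 1992 + 22 days = Jul 24, 1992.
Protein expression peaks: Jul 24, 1992 + 20 days = Aug 13, 1992.
The cells are harvested: Aug 13, 1992 + 3 days = Aug 16, 1992.
The western blot is run: Aug 16, 1992 + 17 days = Sep 2, 1992.
The blot is imaged: Sep 2, 1992 + 24 days = Sep 26, 1992.
Sep 9, 1992 falls between when the western blot is run (Sep 2, 1992) and when the blot is imaged (Sep 26, 1992).

The western blot is run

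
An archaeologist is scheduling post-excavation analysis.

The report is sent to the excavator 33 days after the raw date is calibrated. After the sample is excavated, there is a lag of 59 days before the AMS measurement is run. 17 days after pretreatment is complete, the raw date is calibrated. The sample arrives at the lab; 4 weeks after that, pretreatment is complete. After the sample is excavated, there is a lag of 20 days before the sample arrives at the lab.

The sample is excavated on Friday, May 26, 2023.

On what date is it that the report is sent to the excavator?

Friday, September 1, 2023

The sample is excavated: May 26, 2023.
The sample arrives at the lab: May 26, 2023 + 20 days = Jun 15, 2023.
Pretreatment is complete: Jun 15, 2023 + 4 weeks = Jul 13, 2023.
The raw date is calibrated: Jul 13, 2023 + 17 days = Jul 30, 2023.
The report is sent to the excavator: Jul 30, 2023 + 33 days = Sep 1, 2023.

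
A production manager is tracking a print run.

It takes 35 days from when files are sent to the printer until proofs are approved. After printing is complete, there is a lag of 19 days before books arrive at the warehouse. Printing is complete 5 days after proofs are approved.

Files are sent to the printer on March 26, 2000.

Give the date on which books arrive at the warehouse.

Files are sent to the printer: Mar 26, 2000.
Proofs are approved: Mar 26, 2000 + 35 days = Apr 30, 2000.
Printing is complete: Apr 30, 2000 + 5 days = May 5, 2000.
Books arrive at the warehouse: May 5, 2000 + 19 days = May 24, 2000.

May 24, 2000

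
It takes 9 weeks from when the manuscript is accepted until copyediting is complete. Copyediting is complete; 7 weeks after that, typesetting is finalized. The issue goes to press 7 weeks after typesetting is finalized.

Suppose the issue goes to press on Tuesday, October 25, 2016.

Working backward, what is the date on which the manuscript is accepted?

The issue goes to press: Oct 25, 2016.
Typesetting is finalized: Oct 25, 2016 − 7 weeks = Sep 6, 2016.
Copyediting is complete: Sep 6, 2016 − 7 weeks = Jul 19, 2016.
The manuscript is accepted: Jul 19, 2016 − 9 weeks = May 17, 2016.

Tuesday, May 17, 2016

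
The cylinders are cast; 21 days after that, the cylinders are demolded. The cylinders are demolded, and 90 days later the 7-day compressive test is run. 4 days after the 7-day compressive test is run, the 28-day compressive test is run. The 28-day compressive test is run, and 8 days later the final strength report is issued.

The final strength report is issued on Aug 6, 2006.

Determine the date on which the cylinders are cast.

Apr 5, 2006

The final strength report is issued: Aug 6, 2006.
The 28-day compressive test is run: Aug 6, 2006 − 8 days = Jul 29, 2006.
The 7-day compressive test is run: Jul 29, 2006 − 4 days = Jul 25, 2006.
The cylinders are demolded: Jul 25, 2006 − 90 days = Apr 26, 2006.
The cylinders are cast: Apr 26, 2006 − 21 days = Apr 5, 2006.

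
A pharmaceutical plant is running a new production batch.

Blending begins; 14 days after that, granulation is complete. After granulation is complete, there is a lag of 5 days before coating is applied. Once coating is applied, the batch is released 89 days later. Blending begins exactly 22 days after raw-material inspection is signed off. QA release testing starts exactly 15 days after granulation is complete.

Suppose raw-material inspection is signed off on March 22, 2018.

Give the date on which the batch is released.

Raw-material inspection is signed off: Mar 22, 2018.
Blending begins: Mar 22, 2018 + 22 days = Apr 13, 2018.
Granulation is complete: Apr 13, 2018 + 14 days = Apr 27, 2018.
Coating is applied: Apr 27, 2018 + 5 days = May 2, 2018.
The batch is released: May 2, 2018 + 89 days = Jul 30, 2018.

July 30, 2018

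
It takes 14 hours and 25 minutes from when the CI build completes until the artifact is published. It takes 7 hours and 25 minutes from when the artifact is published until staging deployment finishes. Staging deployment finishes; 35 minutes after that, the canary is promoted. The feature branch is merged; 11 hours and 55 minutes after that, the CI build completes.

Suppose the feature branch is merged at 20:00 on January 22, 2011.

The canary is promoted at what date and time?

06:20 on January 24, 2011

The feature branch is merged: 20:00 Jan 22, 2011.
The CI build completes: 20:00 Jan 22, 2011 + 11h55m = 07:55 Jan 23, 2011.
The artifact is published: 07:55 Jan 23, 2011 + 14h25m = 22:20 Jan 23, 2011.
Staging deployment finishes: 22:20 Jan 23, 2011 + 7h25m = 05:45 Jan 24, 2011.
The canary is promoted: 05:45 Jan 24, 2011 + 35m = 06:20 Jan 24, 2011.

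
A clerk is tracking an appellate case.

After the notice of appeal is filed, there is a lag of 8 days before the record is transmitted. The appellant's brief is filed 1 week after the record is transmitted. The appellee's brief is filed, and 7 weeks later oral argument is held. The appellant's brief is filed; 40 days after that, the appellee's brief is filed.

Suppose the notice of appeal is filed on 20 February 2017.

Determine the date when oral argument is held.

The notice of appeal is filed: Feb 20, 2017.
The record is transmitted: Feb 20, 2017 + 8 days = Feb 28, 2017.
The appellant's brief is filed: Feb 28, 2017 + 1 week = Mar 7, 2017.
The appellee's brief is filed: Mar 7, 2017 + 40 days = Apr 16, 2017.
Oral argument is held: Apr 16, 2017 + 7 weeks = Jun 4, 2017.

4 June 2017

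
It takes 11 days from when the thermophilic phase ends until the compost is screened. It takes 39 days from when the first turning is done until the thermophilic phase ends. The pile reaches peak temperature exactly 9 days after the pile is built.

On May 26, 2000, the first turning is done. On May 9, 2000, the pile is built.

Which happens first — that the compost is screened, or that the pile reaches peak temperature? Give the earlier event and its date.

The first turning is done: May 26, 2000.
The thermophilic phase ends: May 26, 2000 + 39 days = Jul 4, 2000.
The compost is screened: Jul 4, 2000 + 11 days = Jul 15, 2000.
The pile is built: May 9, 2000.
The pile reaches peak temperature: May 9, 2000 + 9 days = May 18, 2000.
Comparing: the compost is screened on Jul 15, 2000 vs the pile reaches peak temperature on May 18, 2000. Earlier: the pile reaches peak temperature.

The pile reaches peak temperature — May 18, 2000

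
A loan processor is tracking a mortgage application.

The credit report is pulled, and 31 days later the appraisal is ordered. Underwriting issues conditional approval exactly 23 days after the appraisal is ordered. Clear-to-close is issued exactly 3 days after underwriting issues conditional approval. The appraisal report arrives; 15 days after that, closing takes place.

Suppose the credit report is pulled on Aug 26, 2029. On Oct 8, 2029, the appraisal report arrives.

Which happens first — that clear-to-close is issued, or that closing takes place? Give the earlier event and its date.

The credit report is pulled: Aug 26, 2029.
The appraisal is ordered: Aug 26, 2029 + 31 days = Sep 26, 2029.
Underwriting issues conditional approval: Sep 26, 2029 + 23 days = Oct 19, 2029.
Clear-to-close is issued: Oct 19, 2029 + 3 days = Oct 22, 2029.
The appraisal report arrives: Oct 8, 2029.
Closing takes place: Oct 8, 2029 + 15 days = Oct 23, 2029.
Comparing: clear-to-close is issued on Oct 22, 2029 vs closing takes place on Oct 23, 2029. Earlier: clear-to-close is issued.

Clear-to-close is issued — Oct 22, 2029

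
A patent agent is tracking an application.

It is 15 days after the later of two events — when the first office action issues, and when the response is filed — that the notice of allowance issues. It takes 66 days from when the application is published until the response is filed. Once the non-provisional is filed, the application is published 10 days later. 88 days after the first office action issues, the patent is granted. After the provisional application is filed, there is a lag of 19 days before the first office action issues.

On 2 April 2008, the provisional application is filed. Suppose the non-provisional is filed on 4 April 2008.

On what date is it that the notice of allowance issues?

4 July 2008

The provisional application is filed: Apr 2, 2008.
The first office action issues: Apr 2, 2008 + 19 days = Apr 21, 2008.
The non-provisional is filed: Apr 4, 2008.
The application is published: Apr 4, 2008 + 10 days = Apr 14, 2008.
The response is filed: Apr 14, 2008 + 66 days = Jun 19, 2008.
Both prerequisites met — the first office action issues (Apr 21, 2008), the response is filed (Jun 19, 2008); the later is Jun 19, 2008.
The notice of allowance issues: Jun 19, 2008 + 15 days = Jul 4, 2008.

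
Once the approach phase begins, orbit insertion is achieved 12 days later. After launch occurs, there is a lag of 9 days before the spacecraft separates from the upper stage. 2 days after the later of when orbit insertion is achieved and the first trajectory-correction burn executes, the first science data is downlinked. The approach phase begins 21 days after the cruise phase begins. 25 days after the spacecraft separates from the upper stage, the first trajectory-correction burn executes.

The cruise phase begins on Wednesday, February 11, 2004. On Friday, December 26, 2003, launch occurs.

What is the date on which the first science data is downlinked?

Wednesday, March 17, 2004

The cruise phase begins: Feb 11, 2004.
The approach phase begins: Feb 11, 2004 + 21 days = Mar 3, 2004.
Orbit insertion is achieved: Mar 3, 2004 + 12 days = Mar 15, 2004.
Launch occurs: Dec 26, 2003.
The spacecraft separates from the upper stage: Dec 26, 2003 + 9 days = Jan 4, 2004.
The first trajectory-correction burn executes: Jan 4, 2004 + 25 days = Jan 29, 2004.
Both prerequisites met — orbit insertion is achieved (Mar 15, 2004), the first trajectory-correction burn executes (Jan 29, 2004); the later is Mar 15, 2004.
The first science data is downlinked: Mar 15, 2004 + 2 days = Mar 17, 2004.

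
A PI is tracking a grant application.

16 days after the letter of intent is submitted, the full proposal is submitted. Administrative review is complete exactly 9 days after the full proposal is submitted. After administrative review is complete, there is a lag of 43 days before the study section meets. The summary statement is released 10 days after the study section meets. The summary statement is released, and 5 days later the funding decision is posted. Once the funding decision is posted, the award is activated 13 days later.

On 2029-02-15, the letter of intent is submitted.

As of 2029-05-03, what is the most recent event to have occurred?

The study section meets

The letter of intent is submitted: Feb 15, 2029.
The full proposal is submitted: Feb 15, 2029 + 16 days = Mar 3, 2029.
Administrative review is complete: Mar 3, 2029 + 9 days = Mar 12, 2029.
The study section meets: Mar 12, 2029 + 43 days = Apr 24, 2029.
The summary statement is released: Apr 24, 2029 + 10 days = May 4, 2029.
The funding decision is posted: May 4, 2029 + 5 days = May 9, 2029.
The award is activated: May 9, 2029 + 13 days = May 22, 2029.
May 3, 2029 falls between when the study section meets (Apr 24, 2029) and when the summary statement is released (May 4, 2029).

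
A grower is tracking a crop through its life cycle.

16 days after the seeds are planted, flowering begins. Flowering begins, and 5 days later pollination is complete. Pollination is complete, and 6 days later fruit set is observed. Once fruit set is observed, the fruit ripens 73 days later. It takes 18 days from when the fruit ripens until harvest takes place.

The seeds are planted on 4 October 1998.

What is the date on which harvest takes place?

30 January 1999

The seeds are planted: Oct 4, 1998.
Flowering begins: Oct 4, 1998 + 16 days = Oct 20, 1998.
Pollination is complete: Oct 20, 1998 + 5 days = Oct 25, 1998.
Fruit set is observed: Oct 25, 1998 + 6 days = Oct 31, 1998.
The fruit ripens: Oct 31, 1998 + 73 days = Jan 12, 1999.
Harvest takes place: Jan 12, 1999 + 18 days = Jan 30, 1999.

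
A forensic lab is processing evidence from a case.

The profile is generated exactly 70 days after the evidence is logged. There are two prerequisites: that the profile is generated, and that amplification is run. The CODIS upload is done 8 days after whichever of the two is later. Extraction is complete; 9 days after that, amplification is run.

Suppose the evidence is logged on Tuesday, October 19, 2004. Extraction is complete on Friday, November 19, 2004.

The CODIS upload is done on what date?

Wednesday, January 5, 2005

The evidence is logged: Oct 19, 2004.
The profile is generated: Oct 19, 2004 + 70 days = Dec 28, 2004.
Extraction is complete: Nov 19, 2004.
Amplification is run: Nov 19, 2004 + 9 days = Nov 28, 2004.
Both prerequisites met — the profile is generated (Dec 28, 2004), amplification is run (Nov 28, 2004); the later is Dec 28, 2004.
The CODIS upload is done: Dec 28, 2004 + 8 days = Jan 5, 2005.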